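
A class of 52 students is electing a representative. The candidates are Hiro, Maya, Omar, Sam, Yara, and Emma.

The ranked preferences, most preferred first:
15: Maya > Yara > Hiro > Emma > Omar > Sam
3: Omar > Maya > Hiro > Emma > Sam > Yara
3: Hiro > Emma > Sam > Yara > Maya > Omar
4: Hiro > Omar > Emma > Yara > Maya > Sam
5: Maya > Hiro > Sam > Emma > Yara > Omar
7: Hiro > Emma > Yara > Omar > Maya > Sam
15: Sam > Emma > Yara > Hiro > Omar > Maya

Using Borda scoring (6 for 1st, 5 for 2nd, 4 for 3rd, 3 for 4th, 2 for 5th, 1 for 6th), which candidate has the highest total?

Hiro

Hiro: 15×4 + 3×4 + 3×6 + 4×6 + 5×5 + 7×6 + 15×3 = 226
Maya: 15×6 + 3×5 + 3×2 + 4×2 + 5×6 + 7×2 + 15×1 = 178
Omar: 15×2 + 3×6 + 3×1 + 4×5 + 5×1 + 7×3 + 15×2 = 127
Sam: 15×1 + 3×2 + 3×4 + 4×1 + 5×4 + 7×1 + 15×6 = 154
Yara: 15×5 + 3×1 + 3×3 + 4×3 + 5×2 + 7×4 + 15×4 = 197
Emma: 15×3 + 3×3 + 3×5 + 4×4 + 5×3 + 7×5 + 15×5 = 210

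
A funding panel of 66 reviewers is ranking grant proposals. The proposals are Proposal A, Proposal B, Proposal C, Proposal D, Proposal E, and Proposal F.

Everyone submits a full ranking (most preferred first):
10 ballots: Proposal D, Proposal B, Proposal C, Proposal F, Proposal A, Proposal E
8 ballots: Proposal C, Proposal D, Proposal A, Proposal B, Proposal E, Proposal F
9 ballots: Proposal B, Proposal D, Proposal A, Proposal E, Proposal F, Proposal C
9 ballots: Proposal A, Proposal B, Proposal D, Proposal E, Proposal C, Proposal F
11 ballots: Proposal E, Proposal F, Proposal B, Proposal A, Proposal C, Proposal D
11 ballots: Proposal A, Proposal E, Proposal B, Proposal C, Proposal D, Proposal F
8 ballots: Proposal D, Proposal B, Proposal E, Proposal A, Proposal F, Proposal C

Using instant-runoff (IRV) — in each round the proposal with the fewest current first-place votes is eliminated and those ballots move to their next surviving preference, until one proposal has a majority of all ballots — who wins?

Round 1: Proposal A 20, Proposal B 9, Proposal C 8, Proposal D 18, Proposal E 11, Proposal F 0. Proposal F eliminated.
Round 2: Proposal A 20, Proposal B 9, Proposal C 8, Proposal D 18, Proposal E 11. Proposal C eliminated.
Round 3: Proposal A 20, Proposal B 9, Proposal D 26, Proposal E 11. Proposal B eliminated.
Round 4: Proposal A 20, Proposal D 35, Proposal E 11. Proposal D has a majority (≥34).

Proposal D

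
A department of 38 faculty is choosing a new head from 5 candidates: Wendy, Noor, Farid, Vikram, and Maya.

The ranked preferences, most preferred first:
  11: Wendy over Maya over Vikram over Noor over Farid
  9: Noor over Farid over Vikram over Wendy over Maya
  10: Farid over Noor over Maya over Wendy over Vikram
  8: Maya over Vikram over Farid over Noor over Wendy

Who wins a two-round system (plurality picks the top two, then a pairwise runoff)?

Farid

Round 1 first-place votes: Wendy 11, Noor 9, Farid 10, Vikram 0, Maya 8. Wendy and Farid advance.
Runoff: Wendy is ranked above Farid on 11 ballots, Farid above Wendy on 27.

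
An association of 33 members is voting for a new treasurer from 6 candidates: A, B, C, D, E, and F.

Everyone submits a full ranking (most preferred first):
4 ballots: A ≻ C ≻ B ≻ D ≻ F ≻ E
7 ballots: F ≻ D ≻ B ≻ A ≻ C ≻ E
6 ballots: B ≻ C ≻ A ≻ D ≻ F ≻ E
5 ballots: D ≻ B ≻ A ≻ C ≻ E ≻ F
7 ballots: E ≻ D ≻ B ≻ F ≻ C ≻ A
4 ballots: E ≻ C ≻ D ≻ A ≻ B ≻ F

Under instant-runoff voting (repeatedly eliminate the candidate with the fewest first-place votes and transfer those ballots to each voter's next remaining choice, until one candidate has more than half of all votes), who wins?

Round 1: A 4, B 6, C 0, D 5, E 11, F 7. C eliminated.
Round 2: A 4, B 6, D 5, E 11, F 7. A eliminated.
Round 3: B 10, D 5, E 11, F 7. D eliminated.
Round 4: B 15, E 11, F 7. F eliminated.
Round 5: B 22, E 11. B has a majority (≥17).

B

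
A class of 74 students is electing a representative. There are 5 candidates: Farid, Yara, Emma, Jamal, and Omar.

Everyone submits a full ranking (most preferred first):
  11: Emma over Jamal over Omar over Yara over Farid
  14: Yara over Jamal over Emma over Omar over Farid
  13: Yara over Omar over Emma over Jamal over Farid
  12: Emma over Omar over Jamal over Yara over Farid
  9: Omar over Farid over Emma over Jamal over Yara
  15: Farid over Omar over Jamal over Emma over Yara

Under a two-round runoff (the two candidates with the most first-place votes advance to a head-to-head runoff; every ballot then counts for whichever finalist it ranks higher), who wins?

Round 1 first-place votes: Farid 15, Yara 27, Emma 23, Jamal 0, Omar 9. Yara and Emma advance.
Runoff: Yara is ranked above Emma on 27 ballots, Emma above Yara on 47.

Emma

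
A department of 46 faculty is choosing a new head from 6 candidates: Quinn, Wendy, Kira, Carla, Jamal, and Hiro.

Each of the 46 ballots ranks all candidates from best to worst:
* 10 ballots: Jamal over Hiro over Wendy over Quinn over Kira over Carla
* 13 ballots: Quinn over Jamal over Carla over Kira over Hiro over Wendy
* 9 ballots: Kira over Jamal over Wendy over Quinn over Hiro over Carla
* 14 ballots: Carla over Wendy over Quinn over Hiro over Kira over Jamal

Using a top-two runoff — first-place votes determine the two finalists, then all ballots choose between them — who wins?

Quinn

Round 1 first-place votes: Quinn 13, Wendy 0, Kira 9, Carla 14, Jamal 10, Hiro 0. Carla and Quinn advance.
Runoff: Carla is ranked above Quinn on 14 ballots, Quinn above Carla on 32.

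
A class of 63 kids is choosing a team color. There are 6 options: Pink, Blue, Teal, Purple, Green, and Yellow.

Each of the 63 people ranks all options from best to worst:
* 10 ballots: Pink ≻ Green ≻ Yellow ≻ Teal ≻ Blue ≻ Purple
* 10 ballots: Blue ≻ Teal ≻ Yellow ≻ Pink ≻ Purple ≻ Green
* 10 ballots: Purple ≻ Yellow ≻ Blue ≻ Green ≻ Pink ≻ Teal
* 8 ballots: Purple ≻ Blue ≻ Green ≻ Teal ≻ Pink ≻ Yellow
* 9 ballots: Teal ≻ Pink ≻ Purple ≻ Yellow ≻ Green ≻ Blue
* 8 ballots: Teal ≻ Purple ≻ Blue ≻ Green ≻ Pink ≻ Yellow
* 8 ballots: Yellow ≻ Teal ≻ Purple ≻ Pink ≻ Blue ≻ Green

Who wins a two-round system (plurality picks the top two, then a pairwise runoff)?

Teal

Round 1 first-place votes: Pink 10, Blue 10, Teal 17, Purple 18, Green 0, Yellow 8. Purple and Teal advance.
Runoff: Purple is ranked above Teal on 18 ballots, Teal above Purple on 45.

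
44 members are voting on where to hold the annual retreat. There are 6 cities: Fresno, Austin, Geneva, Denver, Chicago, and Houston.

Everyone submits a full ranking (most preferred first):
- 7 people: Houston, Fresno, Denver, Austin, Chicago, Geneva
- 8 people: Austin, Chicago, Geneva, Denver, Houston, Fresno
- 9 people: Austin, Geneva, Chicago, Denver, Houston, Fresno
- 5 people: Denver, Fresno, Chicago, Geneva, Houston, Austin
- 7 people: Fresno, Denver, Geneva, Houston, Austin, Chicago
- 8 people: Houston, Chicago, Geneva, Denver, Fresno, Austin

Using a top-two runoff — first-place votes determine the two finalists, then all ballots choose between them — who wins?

Houston

Round 1 first-place votes: Fresno 7, Austin 17, Geneva 0, Denver 5, Chicago 0, Houston 15. Austin and Houston advance.
Runoff: Austin is ranked above Houston on 17 ballots, Houston above Austin on 27.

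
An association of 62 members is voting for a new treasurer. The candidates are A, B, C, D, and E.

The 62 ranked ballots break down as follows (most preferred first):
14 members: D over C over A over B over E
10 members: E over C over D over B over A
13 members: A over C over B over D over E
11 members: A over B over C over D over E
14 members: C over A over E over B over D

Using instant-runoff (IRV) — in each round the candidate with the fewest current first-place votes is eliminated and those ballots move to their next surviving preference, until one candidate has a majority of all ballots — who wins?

Round 1: A 24, B 0, C 14, D 14, E 10. B eliminated.
Round 2: A 24, C 14, D 14, E 10. E eliminated.
Round 3: A 24, C 24, D 14. D eliminated.
Round 4: A 24, C 38. C has a majority (≥32).

C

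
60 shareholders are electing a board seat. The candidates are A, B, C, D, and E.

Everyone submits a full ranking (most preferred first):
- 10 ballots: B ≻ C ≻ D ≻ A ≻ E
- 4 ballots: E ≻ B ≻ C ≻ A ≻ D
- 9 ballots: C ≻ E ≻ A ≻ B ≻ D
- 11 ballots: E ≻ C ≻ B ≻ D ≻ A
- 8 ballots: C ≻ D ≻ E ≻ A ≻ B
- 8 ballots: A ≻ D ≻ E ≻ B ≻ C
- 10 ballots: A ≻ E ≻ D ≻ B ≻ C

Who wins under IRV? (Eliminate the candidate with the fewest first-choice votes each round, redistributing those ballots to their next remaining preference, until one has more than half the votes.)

Round 1: A 18, B 10, C 17, D 0, E 15. D eliminated.
Round 2: A 18, B 10, C 17, E 15. B eliminated.
Round 3: A 18, C 27, E 15. E eliminated.
Round 4: A 18, C 42. C has a majority (≥31).

C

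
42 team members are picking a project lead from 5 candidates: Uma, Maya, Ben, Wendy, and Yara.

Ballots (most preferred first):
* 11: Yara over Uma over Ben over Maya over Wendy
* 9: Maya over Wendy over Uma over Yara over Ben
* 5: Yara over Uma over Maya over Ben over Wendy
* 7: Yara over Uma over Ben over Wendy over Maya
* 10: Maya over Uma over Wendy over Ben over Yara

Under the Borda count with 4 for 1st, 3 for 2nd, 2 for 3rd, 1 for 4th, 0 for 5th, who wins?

Uma

Uma: 11×3 + 9×2 + 5×3 + 7×3 + 10×3 = 117
Maya: 11×1 + 9×4 + 5×2 + 7×0 + 10×4 = 97
Ben: 11×2 + 9×0 + 5×1 + 7×2 + 10×1 = 51
Wendy: 11×0 + 9×3 + 5×0 + 7×1 + 10×2 = 54
Yara: 11×4 + 9×1 + 5×4 + 7×4 + 10×0 = 101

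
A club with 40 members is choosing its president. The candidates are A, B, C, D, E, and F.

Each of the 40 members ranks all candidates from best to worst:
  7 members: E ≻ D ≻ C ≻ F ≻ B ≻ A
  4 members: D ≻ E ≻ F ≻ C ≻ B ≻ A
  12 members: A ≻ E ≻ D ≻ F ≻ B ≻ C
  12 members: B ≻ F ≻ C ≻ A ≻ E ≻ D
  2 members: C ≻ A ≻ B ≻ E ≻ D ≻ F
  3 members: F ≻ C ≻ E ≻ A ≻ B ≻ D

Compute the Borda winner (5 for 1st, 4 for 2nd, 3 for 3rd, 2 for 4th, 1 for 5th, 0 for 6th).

A: 7×0 + 4×0 + 12×5 + 12×2 + 2×4 + 3×2 = 98
B: 7×1 + 4×1 + 12×1 + 12×5 + 2×3 + 3×1 = 92
C: 7×3 + 4×2 + 12×0 + 12×3 + 2×5 + 3×4 = 87
D: 7×4 + 4×5 + 12×3 + 12×0 + 2×1 + 3×0 = 86
E: 7×5 + 4×4 + 12×4 + 12×1 + 2×2 + 3×3 = 124
F: 7×2 + 4×3 + 12×2 + 12×4 + 2×0 + 3×5 = 113

E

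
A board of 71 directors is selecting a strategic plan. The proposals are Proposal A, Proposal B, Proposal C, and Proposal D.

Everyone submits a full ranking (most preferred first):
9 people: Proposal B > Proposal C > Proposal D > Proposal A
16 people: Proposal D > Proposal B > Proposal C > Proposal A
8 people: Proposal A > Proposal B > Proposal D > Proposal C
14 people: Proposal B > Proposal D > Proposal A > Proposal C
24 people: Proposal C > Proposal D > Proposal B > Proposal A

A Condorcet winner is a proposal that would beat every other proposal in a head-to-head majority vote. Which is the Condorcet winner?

Proposal D vs Proposal A: 63–8
Proposal D vs Proposal B: 40–31
Proposal D vs Proposal C: 38–33
Proposal D beats every other proposal.

Proposal D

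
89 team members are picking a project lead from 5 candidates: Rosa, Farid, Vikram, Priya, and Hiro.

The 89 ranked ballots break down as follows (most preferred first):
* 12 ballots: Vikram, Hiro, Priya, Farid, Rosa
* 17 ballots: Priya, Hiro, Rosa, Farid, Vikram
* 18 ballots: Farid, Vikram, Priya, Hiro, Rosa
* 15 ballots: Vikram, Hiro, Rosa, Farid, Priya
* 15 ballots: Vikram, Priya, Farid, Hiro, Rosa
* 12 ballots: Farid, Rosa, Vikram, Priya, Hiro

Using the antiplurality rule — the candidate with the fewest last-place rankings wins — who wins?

Farid

Last-place votes: Rosa 45, Farid 0, Vikram 17, Priya 15, Hiro 12.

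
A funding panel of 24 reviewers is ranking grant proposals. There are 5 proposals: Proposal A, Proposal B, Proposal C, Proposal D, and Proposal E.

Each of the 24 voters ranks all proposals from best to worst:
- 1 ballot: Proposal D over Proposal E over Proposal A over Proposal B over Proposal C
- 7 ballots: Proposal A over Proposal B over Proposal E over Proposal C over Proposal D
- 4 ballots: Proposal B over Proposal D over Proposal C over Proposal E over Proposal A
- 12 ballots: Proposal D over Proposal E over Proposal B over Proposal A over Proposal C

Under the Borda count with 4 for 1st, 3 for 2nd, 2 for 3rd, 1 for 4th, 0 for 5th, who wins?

Proposal D

Proposal A: 1×2 + 7×4 + 4×0 + 12×1 = 42
Proposal B: 1×1 + 7×3 + 4×4 + 12×2 = 62
Proposal C: 1×0 + 7×1 + 4×2 + 12×0 = 15
Proposal D: 1×4 + 7×0 + 4×3 + 12×4 = 64
Proposal E: 1×3 + 7×2 + 4×1 + 12×3 = 57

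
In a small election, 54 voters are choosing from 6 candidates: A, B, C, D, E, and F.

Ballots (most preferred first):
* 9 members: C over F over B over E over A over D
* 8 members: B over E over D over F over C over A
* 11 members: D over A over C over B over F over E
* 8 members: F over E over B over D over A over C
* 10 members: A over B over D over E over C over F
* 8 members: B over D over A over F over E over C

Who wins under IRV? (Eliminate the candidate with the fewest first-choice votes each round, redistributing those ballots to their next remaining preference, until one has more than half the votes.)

Round 1: A 10, B 16, C 9, D 11, E 0, F 8. E eliminated.
Round 2: A 10, B 16, C 9, D 11, F 8. F eliminated.
Round 3: A 10, B 24, C 9, D 11. C eliminated.
Round 4: A 10, B 33, D 11. B has a majority (≥28).

B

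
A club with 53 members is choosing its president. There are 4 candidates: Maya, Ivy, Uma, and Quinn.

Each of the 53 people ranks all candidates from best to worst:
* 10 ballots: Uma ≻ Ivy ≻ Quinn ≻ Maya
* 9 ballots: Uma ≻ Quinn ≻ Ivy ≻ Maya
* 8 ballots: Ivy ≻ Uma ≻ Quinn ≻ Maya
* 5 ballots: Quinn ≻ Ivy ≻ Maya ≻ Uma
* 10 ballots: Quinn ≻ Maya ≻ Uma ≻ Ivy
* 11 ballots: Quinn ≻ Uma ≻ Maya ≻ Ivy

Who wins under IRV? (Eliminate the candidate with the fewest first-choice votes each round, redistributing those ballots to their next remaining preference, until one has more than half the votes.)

Uma

Round 1: Maya 0, Ivy 8, Uma 19, Quinn 26. Maya eliminated.
Round 2: Ivy 8, Uma 19, Quinn 26. Ivy eliminated.
Round 3: Uma 27, Quinn 26. Uma has a majority (≥27).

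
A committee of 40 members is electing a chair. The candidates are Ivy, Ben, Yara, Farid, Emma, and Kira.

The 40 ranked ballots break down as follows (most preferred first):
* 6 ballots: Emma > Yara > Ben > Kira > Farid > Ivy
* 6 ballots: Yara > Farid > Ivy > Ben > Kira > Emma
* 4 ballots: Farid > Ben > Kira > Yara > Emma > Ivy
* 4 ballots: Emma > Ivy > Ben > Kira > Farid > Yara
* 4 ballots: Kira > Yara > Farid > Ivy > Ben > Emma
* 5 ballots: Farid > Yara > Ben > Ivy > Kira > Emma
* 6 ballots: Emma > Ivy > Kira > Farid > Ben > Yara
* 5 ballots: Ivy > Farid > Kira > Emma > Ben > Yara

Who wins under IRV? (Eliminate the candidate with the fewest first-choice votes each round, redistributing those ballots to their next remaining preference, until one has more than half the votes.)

Farid

Round 1: Ivy 5, Ben 0, Yara 6, Farid 9, Emma 16, Kira 4. Ben eliminated.
Round 2: Ivy 5, Yara 6, Farid 9, Emma 16, Kira 4. Kira eliminated.
Round 3: Ivy 5, Yara 10, Farid 9, Emma 16. Ivy eliminated.
Round 4: Yara 10, Farid 14, Emma 16. Yara eliminated.
Round 5: Farid 24, Emma 16. Farid has a majority (≥21).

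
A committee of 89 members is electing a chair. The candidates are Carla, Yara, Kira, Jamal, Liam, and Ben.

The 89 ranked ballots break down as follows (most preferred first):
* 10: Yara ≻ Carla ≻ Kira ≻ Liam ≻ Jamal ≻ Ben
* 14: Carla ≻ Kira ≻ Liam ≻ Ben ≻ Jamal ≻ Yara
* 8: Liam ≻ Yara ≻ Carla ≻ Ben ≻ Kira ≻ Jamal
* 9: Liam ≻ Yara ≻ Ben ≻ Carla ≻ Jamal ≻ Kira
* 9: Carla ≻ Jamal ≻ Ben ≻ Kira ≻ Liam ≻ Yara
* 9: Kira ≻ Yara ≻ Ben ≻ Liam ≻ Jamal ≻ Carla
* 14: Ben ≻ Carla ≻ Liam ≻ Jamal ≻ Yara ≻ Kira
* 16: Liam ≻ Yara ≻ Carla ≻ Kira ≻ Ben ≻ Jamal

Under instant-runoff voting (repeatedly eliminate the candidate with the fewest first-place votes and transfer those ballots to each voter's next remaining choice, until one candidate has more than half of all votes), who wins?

Round 1: Carla 23, Yara 10, Kira 9, Jamal 0, Liam 33, Ben 14. Jamal eliminated.
Round 2: Carla 23, Yara 10, Kira 9, Liam 33, Ben 14. Kira eliminated.
Round 3: Carla 23, Yara 19, Liam 33, Ben 14. Ben eliminated.
Round 4: Carla 37, Yara 19, Liam 33. Yara eliminated.
Round 5: Carla 47, Liam 42. Carla has a majority (≥45).

Carla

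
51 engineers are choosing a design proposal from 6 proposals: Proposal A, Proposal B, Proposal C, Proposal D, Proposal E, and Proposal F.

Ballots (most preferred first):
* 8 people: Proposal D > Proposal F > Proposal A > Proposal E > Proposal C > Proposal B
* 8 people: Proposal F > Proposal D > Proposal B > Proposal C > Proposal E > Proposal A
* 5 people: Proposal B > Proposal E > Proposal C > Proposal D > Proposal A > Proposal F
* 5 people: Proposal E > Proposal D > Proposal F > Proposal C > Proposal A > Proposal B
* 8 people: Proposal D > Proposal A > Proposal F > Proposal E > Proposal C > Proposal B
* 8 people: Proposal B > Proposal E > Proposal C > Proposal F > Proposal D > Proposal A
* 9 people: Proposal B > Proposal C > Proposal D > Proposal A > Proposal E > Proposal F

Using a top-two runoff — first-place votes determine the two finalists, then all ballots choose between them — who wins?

Round 1 first-place votes: Proposal A 0, Proposal B 22, Proposal C 0, Proposal D 16, Proposal E 5, Proposal F 8. Proposal B and Proposal D advance.
Runoff: Proposal B is ranked above Proposal D on 22 ballots, Proposal D above Proposal B on 29.

Proposal D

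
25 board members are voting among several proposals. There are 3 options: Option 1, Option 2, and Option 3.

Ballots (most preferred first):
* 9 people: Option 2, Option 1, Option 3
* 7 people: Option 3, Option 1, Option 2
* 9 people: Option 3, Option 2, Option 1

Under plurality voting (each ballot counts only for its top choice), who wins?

First-place votes: Option 1 0, Option 2 9, Option 3 16.

Option 3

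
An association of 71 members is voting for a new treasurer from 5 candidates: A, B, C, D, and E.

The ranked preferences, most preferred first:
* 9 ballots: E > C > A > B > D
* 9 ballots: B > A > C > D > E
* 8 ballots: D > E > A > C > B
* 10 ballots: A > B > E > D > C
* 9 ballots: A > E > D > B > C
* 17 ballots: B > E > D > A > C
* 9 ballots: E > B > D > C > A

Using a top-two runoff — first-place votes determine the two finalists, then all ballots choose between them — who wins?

Round 1 first-place votes: A 19, B 26, C 0, D 8, E 18. B and A advance.
Runoff: B is ranked above A on 35 ballots, A above B on 36.

A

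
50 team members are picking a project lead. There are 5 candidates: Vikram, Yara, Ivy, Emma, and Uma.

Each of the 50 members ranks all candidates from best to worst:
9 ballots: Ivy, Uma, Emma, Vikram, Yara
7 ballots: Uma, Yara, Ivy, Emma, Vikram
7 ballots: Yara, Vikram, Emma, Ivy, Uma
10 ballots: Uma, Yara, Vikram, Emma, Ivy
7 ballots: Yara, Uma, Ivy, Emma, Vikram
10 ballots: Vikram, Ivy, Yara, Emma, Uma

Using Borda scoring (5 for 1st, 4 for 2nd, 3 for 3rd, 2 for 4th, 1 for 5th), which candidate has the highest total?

Vikram: 9×2 + 7×1 + 7×4 + 10×3 + 7×1 + 10×5 = 140
Yara: 9×1 + 7×4 + 7×5 + 10×4 + 7×5 + 10×3 = 177
Ivy: 9×5 + 7×3 + 7×2 + 10×1 + 7×3 + 10×4 = 151
Emma: 9×3 + 7×2 + 7×3 + 10×2 + 7×2 + 10×2 = 116
Uma: 9×4 + 7×5 + 7×1 + 10×5 + 7×4 + 10×1 = 166

Yara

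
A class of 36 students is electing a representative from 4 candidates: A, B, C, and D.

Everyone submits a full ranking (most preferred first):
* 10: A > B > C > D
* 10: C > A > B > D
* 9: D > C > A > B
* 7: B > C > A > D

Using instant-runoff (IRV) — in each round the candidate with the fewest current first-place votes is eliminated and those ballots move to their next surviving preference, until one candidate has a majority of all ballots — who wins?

Round 1: A 10, B 7, C 10, D 9. B eliminated.
Round 2: A 10, C 17, D 9. D eliminated.
Round 3: A 10, C 26. C has a majority (≥19).

C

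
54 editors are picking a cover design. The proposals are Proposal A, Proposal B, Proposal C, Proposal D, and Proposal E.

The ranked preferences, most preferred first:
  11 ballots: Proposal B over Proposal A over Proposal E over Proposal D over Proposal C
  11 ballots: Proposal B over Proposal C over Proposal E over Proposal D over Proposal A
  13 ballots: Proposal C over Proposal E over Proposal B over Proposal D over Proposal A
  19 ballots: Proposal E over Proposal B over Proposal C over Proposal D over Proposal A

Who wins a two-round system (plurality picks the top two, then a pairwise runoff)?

Round 1 first-place votes: Proposal A 0, Proposal B 22, Proposal C 13, Proposal D 0, Proposal E 19. Proposal B and Proposal E advance.
Runoff: Proposal B is ranked above Proposal E on 22 ballots, Proposal E above Proposal B on 32.

Proposal E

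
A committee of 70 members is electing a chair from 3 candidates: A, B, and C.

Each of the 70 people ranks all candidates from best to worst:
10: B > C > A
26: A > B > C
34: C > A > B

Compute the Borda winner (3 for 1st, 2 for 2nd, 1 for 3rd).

A: 10×1 + 26×3 + 34×2 = 156
B: 10×3 + 26×2 + 34×1 = 116
C: 10×2 + 26×1 + 34×3 = 148

A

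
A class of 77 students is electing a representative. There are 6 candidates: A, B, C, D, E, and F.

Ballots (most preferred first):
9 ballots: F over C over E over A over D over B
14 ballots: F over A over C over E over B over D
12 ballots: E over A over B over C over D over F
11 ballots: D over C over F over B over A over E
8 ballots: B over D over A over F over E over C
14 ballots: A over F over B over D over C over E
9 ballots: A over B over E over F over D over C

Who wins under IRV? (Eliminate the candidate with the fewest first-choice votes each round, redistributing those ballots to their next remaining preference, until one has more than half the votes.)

Round 1: A 23, B 8, C 0, D 11, E 12, F 23. C eliminated.
Round 2: A 23, B 8, D 11, E 12, F 23. B eliminated.
Round 3: A 23, D 19, E 12, F 23. E eliminated.
Round 4: A 35, D 19, F 23. D eliminated.
Round 5: A 43, F 34. A has a majority (≥39).

A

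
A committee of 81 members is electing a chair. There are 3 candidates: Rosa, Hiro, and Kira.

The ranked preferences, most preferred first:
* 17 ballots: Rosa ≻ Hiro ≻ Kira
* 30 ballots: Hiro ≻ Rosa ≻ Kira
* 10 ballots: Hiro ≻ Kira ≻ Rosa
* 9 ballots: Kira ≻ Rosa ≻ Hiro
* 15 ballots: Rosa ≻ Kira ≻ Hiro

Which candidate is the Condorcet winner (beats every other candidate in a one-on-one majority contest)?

Rosa

Rosa vs Hiro: 41–40
Rosa vs Kira: 62–19
Rosa beats every other candidate.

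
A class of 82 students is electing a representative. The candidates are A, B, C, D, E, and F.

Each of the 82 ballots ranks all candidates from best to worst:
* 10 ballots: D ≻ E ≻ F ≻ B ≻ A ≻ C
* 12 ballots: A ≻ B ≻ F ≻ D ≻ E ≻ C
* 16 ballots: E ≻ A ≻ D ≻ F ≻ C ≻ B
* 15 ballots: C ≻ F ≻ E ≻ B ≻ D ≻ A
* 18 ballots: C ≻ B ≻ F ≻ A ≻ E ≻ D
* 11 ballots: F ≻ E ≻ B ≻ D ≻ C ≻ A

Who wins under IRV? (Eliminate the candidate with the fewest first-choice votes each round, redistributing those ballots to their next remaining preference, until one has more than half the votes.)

E

Round 1: A 12, B 0, C 33, D 10, E 16, F 11. B eliminated.
Round 2: A 12, C 33, D 10, E 16, F 11. D eliminated.
Round 3: A 12, C 33, E 26, F 11. F eliminated.
Round 4: A 12, C 33, E 37. A eliminated.
Round 5: C 33, E 49. E has a majority (≥42).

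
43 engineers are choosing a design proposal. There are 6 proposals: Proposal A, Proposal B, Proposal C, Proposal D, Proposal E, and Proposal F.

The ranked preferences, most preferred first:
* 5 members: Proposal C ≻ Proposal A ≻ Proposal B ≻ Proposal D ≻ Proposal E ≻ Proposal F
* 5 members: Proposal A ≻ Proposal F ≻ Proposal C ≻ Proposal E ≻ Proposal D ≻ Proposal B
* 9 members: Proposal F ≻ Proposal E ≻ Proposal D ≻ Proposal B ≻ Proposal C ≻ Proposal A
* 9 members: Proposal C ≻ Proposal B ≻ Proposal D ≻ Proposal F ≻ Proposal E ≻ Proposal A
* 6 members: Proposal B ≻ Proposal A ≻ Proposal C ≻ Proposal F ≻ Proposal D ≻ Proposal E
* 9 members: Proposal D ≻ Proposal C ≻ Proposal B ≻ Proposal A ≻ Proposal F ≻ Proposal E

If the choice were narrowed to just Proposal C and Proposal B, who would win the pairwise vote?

Proposal C

Proposal C is ranked above Proposal B on 28 ballots; Proposal B above Proposal C on 15.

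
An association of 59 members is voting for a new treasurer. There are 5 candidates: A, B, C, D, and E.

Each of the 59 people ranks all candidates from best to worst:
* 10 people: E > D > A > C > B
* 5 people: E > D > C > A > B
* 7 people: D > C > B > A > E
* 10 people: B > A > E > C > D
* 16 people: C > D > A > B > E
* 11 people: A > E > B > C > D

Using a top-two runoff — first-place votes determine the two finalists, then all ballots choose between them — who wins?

Round 1 first-place votes: A 11, B 10, C 16, D 7, E 15. C and E advance.
Runoff: C is ranked above E on 23 ballots, E above C on 36.

E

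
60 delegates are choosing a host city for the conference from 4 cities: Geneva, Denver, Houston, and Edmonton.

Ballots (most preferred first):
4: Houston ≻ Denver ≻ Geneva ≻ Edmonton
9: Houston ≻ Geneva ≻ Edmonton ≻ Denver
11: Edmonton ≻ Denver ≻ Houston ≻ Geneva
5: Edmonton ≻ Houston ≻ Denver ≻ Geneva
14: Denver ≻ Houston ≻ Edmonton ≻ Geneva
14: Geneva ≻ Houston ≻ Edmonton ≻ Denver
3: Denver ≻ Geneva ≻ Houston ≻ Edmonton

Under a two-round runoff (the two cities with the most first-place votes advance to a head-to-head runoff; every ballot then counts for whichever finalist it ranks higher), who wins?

Edmonton

Round 1 first-place votes: Geneva 14, Denver 17, Houston 13, Edmonton 16. Denver and Edmonton advance.
Runoff: Denver is ranked above Edmonton on 21 ballots, Edmonton above Denver on 39.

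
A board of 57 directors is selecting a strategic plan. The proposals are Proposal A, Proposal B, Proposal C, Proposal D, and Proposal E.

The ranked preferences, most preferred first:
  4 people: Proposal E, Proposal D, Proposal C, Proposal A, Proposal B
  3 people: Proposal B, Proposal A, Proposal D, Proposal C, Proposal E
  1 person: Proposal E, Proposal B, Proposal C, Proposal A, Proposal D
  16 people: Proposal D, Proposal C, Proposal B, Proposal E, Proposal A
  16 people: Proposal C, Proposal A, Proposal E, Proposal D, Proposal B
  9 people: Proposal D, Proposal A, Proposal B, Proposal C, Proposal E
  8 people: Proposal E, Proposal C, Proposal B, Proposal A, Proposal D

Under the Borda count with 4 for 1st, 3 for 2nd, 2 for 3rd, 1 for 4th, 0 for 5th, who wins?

Proposal C

Proposal A: 4×1 + 3×3 + 1×1 + 16×0 + 16×3 + 9×3 + 8×1 = 97
Proposal B: 4×0 + 3×4 + 1×3 + 16×2 + 16×0 + 9×2 + 8×2 = 81
Proposal C: 4×2 + 3×1 + 1×2 + 16×3 + 16×4 + 9×1 + 8×3 = 158
Proposal D: 4×3 + 3×2 + 1×0 + 16×4 + 16×1 + 9×4 + 8×0 = 134
Proposal E: 4×4 + 3×0 + 1×4 + 16×1 + 16×2 + 9×0 + 8×4 = 100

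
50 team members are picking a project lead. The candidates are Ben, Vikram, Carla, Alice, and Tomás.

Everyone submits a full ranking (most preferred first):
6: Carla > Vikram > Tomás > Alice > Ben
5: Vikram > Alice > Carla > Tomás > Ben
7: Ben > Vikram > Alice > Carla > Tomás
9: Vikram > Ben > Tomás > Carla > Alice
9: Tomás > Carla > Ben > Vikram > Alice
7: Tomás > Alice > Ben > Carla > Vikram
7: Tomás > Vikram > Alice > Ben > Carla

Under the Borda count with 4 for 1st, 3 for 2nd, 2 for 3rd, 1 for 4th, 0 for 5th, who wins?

Ben: 6×0 + 5×0 + 7×4 + 9×3 + 9×2 + 7×2 + 7×1 = 94
Vikram: 6×3 + 5×4 + 7×3 + 9×4 + 9×1 + 7×0 + 7×3 = 125
Carla: 6×4 + 5×2 + 7×1 + 9×1 + 9×3 + 7×1 + 7×0 = 84
Alice: 6×1 + 5×3 + 7×2 + 9×0 + 9×0 + 7×3 + 7×2 = 70
Tomás: 6×2 + 5×1 + 7×0 + 9×2 + 9×4 + 7×4 + 7×4 = 127

Tomás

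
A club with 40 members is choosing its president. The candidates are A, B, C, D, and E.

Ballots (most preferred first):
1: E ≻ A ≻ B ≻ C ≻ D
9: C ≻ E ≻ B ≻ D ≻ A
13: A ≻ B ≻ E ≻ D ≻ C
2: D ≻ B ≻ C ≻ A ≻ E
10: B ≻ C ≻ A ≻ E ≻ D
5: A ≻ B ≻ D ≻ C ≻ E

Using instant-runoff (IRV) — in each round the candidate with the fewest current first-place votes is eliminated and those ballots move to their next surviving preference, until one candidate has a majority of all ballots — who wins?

B

Round 1: A 18, B 10, C 9, D 2, E 1. E eliminated.
Round 2: A 19, B 10, C 9, D 2. D eliminated.
Round 3: A 19, B 12, C 9. C eliminated.
Round 4: A 19, B 21. B has a majority (≥21).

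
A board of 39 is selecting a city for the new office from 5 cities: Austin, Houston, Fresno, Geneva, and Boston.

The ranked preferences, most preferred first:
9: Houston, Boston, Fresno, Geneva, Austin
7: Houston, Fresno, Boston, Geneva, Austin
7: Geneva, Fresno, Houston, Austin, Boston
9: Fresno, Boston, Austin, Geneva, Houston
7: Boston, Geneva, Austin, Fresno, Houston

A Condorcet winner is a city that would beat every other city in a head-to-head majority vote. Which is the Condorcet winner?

Fresno

Fresno vs Austin: 32–7
Fresno vs Houston: 23–16
Fresno vs Geneva: 25–14
Fresno vs Boston: 23–16
Fresno beats every other city.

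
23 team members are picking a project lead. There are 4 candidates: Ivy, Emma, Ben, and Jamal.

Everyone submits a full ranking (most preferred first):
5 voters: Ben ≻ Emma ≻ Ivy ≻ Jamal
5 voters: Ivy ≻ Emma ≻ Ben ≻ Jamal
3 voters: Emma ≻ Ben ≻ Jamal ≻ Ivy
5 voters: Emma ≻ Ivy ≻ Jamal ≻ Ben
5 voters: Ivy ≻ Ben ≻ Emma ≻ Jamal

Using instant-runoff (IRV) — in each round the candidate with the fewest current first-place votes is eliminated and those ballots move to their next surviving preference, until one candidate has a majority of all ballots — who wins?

Emma

Round 1: Ivy 10, Emma 8, Ben 5, Jamal 0. Jamal eliminated.
Round 2: Ivy 10, Emma 8, Ben 5. Ben eliminated.
Round 3: Ivy 10, Emma 13. Emma has a majority (≥12).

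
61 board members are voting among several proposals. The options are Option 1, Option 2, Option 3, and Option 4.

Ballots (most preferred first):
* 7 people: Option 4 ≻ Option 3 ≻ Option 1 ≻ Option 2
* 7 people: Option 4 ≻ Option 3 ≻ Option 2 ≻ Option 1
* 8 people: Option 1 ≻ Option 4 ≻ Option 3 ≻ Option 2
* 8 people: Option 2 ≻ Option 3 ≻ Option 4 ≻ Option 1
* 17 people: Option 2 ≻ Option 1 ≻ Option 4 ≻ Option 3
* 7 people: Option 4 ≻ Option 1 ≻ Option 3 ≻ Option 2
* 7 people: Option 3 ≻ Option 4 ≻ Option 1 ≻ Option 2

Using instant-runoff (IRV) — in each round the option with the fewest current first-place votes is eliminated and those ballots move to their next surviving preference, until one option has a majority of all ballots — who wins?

Option 4

Round 1: Option 1 8, Option 2 25, Option 3 7, Option 4 21. Option 3 eliminated.
Round 2: Option 1 8, Option 2 25, Option 4 28. Option 1 eliminated.
Round 3: Option 2 25, Option 4 36. Option 4 has a majority (≥31).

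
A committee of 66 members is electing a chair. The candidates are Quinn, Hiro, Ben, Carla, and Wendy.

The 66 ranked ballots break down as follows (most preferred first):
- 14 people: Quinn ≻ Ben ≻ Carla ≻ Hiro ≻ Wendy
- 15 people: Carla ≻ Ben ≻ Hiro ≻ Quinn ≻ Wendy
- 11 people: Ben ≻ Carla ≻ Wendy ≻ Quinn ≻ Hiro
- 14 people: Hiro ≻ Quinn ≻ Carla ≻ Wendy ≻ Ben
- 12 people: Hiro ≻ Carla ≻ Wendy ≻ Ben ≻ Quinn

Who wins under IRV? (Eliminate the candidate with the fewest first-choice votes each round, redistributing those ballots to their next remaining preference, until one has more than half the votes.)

Carla

Round 1: Quinn 14, Hiro 26, Ben 11, Carla 15, Wendy 0. Wendy eliminated.
Round 2: Quinn 14, Hiro 26, Ben 11, Carla 15. Ben eliminated.
Round 3: Quinn 14, Hiro 26, Carla 26. Quinn eliminated.
Round 4: Hiro 26, Carla 40. Carla has a majority (≥34).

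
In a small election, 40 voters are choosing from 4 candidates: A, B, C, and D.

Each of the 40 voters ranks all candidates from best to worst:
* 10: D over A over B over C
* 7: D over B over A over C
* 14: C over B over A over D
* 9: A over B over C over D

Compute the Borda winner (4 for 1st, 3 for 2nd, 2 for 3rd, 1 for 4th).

A: 10×3 + 7×2 + 14×2 + 9×4 = 108
B: 10×2 + 7×3 + 14×3 + 9×3 = 110
C: 10×1 + 7×1 + 14×4 + 9×2 = 91
D: 10×4 + 7×4 + 14×1 + 9×1 = 91

B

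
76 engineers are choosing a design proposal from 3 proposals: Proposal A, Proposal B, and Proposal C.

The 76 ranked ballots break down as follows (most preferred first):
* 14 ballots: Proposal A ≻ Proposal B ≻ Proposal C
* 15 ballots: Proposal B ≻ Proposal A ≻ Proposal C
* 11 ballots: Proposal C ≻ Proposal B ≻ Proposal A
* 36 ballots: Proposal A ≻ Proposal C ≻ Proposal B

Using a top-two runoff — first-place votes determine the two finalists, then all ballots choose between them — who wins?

Round 1 first-place votes: Proposal A 50, Proposal B 15, Proposal C 11. Proposal A and Proposal B advance.
Runoff: Proposal A is ranked above Proposal B on 50 ballots, Proposal B above Proposal A on 26.

Proposal A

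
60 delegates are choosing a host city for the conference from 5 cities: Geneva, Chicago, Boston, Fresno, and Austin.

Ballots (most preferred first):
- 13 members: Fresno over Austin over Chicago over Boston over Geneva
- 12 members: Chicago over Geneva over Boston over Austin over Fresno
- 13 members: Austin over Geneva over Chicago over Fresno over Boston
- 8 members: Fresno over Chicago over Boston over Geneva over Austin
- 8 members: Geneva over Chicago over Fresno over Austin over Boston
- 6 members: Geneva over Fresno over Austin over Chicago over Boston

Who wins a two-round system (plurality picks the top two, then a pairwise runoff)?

Round 1 first-place votes: Geneva 14, Chicago 12, Boston 0, Fresno 21, Austin 13. Fresno and Geneva advance.
Runoff: Fresno is ranked above Geneva on 21 ballots, Geneva above Fresno on 39.

Geneva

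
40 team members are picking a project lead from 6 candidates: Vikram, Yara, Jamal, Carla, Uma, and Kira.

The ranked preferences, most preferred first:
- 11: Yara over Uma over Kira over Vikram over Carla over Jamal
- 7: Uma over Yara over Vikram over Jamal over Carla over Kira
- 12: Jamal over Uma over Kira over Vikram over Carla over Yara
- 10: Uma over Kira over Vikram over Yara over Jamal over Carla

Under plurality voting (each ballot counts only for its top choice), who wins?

Uma

First-place votes: Vikram 0, Yara 11, Jamal 12, Carla 0, Uma 17, Kira 0.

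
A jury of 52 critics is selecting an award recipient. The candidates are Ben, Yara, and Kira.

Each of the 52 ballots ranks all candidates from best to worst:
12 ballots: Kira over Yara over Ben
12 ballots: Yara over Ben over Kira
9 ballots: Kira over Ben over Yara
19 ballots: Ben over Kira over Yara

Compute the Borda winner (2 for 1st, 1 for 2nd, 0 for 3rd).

Kira

Ben: 12×0 + 12×1 + 9×1 + 19×2 = 59
Yara: 12×1 + 12×2 + 9×0 + 19×0 = 36
Kira: 12×2 + 12×0 + 9×2 + 19×1 = 61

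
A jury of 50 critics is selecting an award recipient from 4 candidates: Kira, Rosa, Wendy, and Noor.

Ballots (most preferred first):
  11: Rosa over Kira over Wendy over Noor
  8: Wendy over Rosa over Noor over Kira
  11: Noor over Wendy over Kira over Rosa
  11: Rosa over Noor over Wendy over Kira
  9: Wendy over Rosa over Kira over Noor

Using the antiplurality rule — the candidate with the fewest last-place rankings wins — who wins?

Last-place votes: Kira 19, Rosa 11, Wendy 0, Noor 20.

Wendy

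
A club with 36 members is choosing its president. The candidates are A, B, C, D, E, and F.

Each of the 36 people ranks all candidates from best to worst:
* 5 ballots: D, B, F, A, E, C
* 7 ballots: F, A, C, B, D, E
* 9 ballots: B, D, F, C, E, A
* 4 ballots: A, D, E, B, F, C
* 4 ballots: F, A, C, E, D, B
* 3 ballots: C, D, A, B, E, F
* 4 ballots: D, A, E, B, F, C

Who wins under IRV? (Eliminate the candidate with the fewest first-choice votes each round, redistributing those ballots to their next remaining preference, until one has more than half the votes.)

Round 1: A 4, B 9, C 3, D 9, E 0, F 11. E eliminated.
Round 2: A 4, B 9, C 3, D 9, F 11. C eliminated.
Round 3: A 4, B 9, D 12, F 11. A eliminated.
Round 4: B 9, D 16, F 11. B eliminated.
Round 5: D 25, F 11. D has a majority (≥19).

D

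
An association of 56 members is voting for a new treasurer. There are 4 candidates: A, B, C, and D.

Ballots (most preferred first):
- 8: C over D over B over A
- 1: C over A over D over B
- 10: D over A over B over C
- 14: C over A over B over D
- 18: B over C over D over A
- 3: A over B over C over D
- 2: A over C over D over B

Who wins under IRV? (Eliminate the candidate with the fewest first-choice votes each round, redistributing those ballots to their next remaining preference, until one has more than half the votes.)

Round 1: A 5, B 18, C 23, D 10. A eliminated.
Round 2: B 21, C 25, D 10. D eliminated.
Round 3: B 31, C 25. B has a majority (≥29).

B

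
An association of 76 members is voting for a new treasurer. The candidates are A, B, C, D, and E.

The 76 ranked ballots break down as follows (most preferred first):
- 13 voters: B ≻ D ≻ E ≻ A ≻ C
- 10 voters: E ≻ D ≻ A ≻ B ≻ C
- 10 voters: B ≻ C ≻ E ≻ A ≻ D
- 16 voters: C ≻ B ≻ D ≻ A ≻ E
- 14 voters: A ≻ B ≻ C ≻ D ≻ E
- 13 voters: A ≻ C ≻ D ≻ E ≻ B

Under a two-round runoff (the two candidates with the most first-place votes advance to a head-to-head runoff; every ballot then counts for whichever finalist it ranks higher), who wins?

Round 1 first-place votes: A 27, B 23, C 16, D 0, E 10. A and B advance.
Runoff: A is ranked above B on 37 ballots, B above A on 39.

B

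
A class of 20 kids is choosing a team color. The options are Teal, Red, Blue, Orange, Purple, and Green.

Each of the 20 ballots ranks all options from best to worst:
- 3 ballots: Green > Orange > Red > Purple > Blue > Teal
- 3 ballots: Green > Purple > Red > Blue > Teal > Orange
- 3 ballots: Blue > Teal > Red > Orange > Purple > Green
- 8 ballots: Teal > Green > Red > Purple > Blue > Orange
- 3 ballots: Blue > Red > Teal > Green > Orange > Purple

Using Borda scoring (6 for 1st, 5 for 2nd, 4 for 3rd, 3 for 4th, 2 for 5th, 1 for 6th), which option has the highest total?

Green

Teal: 3×1 + 3×2 + 3×5 + 8×6 + 3×4 = 84
Red: 3×4 + 3×4 + 3×4 + 8×4 + 3×5 = 83
Blue: 3×2 + 3×3 + 3×6 + 8×2 + 3×6 = 67
Orange: 3×5 + 3×1 + 3×3 + 8×1 + 3×2 = 41
Purple: 3×3 + 3×5 + 3×2 + 8×3 + 3×1 = 57
Green: 3×6 + 3×6 + 3×1 + 8×5 + 3×3 = 88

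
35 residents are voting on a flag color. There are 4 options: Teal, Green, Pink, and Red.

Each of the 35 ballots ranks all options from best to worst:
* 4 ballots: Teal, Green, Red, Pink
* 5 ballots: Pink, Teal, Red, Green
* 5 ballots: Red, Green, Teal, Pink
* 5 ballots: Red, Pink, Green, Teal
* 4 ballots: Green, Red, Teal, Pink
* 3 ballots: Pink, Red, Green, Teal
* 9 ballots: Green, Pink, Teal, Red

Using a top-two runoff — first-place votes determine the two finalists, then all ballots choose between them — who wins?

Round 1 first-place votes: Teal 4, Green 13, Pink 8, Red 10. Green and Red advance.
Runoff: Green is ranked above Red on 17 ballots, Red above Green on 18.

Red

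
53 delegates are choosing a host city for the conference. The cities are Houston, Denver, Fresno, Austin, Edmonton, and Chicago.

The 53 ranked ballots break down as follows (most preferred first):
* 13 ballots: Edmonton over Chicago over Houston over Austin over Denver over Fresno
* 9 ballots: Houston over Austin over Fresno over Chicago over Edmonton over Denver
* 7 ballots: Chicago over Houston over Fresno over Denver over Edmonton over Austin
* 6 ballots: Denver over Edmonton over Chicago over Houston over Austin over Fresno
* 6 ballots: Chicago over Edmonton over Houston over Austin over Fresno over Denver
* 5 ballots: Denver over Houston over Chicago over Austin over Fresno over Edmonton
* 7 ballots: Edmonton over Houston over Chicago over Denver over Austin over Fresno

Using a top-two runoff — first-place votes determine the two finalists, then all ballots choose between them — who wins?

Chicago

Round 1 first-place votes: Houston 9, Denver 11, Fresno 0, Austin 0, Edmonton 20, Chicago 13. Edmonton and Chicago advance.
Runoff: Edmonton is ranked above Chicago on 26 ballots, Chicago above Edmonton on 27.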